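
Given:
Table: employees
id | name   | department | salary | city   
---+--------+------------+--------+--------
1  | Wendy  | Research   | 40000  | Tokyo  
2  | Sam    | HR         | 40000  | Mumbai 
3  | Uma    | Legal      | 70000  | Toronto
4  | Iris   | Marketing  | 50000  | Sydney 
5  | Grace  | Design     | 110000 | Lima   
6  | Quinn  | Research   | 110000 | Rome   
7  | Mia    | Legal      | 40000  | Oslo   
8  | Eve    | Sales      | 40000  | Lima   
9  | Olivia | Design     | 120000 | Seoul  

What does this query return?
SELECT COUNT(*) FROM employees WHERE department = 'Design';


Counting rows where department = 'Design'
  Grace -> MATCH
  Olivia -> MATCH


2


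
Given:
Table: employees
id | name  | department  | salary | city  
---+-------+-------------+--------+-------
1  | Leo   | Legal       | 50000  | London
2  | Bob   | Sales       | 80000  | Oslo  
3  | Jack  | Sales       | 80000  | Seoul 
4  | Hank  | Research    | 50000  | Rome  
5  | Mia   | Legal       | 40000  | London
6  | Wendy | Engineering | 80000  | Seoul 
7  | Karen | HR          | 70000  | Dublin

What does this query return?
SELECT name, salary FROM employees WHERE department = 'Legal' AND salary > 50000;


Filtering: department = 'Legal' AND salary > 50000
Matching: 0 rows

Empty result set (0 rows)


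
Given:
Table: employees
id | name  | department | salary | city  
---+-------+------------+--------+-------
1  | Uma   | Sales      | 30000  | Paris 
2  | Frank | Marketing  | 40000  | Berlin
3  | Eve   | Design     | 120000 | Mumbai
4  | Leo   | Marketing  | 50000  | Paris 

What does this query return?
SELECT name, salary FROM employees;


Projecting columns: name, salary

4 rows:
Uma, 30000
Frank, 40000
Eve, 120000
Leo, 50000


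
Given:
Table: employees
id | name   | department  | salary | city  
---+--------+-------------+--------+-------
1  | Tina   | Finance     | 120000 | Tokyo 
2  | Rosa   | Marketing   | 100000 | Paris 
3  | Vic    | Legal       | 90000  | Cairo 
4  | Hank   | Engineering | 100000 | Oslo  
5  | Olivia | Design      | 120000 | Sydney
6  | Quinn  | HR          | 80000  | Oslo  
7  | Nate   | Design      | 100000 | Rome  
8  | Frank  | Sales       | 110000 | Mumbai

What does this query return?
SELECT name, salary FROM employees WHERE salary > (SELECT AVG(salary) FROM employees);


Subquery: AVG(salary) = 102500.0
Filtering: salary > 102500.0
  Tina (120000) -> MATCH
  Olivia (120000) -> MATCH
  Frank (110000) -> MATCH


3 rows:
Tina, 120000
Olivia, 120000
Frank, 110000


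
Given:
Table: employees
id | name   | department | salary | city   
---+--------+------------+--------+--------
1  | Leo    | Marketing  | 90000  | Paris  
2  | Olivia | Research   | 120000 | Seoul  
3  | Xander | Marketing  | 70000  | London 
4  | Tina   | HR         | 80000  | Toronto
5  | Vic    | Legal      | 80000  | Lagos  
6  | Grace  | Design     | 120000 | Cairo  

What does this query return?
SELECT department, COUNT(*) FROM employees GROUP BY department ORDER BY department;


Assigning each row to its department group:
  Leo -> Marketing
  Olivia -> Research
  Xander -> Marketing
  Tina -> HR
  Vic -> Legal
  Grace -> Design


5 groups:
Design, 1
HR, 1
Legal, 1
Marketing, 2
Research, 1


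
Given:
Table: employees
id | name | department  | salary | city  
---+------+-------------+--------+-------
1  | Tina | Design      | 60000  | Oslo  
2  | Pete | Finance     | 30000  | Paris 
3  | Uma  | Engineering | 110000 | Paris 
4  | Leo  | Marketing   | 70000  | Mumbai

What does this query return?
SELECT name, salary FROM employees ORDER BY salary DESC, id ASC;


Sorting by salary DESC, then id ASC for ties

4 rows:
Uma, 110000
Leo, 70000
Tina, 60000
Pete, 30000


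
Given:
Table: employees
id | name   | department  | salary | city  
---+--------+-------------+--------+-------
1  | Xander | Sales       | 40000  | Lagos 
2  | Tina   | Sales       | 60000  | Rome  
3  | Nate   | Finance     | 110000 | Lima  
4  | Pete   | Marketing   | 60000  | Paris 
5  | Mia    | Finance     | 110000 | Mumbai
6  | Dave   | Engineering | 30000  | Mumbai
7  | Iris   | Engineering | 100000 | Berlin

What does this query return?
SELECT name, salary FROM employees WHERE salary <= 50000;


Filtering: salary <= 50000
Matching: 2 rows

2 rows:
Xander, 40000
Dave, 30000


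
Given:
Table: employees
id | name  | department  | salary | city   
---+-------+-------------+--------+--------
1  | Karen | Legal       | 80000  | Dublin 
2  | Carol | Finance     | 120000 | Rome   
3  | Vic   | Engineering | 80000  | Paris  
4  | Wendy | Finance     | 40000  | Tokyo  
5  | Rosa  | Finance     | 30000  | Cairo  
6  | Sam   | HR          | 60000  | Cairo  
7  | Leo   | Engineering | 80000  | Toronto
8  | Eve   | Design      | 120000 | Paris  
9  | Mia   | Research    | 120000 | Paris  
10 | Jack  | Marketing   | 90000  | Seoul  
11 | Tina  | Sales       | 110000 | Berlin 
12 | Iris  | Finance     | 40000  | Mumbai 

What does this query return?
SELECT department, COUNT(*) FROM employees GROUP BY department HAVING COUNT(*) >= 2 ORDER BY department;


Groups with count >= 2:
  Engineering: 2 -> PASS
  Finance: 4 -> PASS
  Design: 1 -> filtered out
  HR: 1 -> filtered out
  Legal: 1 -> filtered out
  Marketing: 1 -> filtered out
  Research: 1 -> filtered out
  Sales: 1 -> filtered out


2 groups:
Engineering, 2
Finance, 4


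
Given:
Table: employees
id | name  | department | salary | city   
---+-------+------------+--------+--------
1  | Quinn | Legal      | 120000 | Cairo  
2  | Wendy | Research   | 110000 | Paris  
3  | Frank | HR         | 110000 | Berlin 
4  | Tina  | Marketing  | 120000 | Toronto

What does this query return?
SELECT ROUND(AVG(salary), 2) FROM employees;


SUM(salary) = 460000
COUNT = 4
ROUND(AVG, 2) = ROUND(460000 / 4, 2) = 115000.0

115000.0


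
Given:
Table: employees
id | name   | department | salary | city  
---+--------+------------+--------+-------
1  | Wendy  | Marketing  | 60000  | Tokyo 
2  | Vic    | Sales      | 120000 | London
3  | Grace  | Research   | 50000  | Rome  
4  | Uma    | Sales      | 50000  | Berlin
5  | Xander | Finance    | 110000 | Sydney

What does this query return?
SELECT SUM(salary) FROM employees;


SUM(salary) = 60000 + 120000 + 50000 + 50000 + 110000 = 390000

390000


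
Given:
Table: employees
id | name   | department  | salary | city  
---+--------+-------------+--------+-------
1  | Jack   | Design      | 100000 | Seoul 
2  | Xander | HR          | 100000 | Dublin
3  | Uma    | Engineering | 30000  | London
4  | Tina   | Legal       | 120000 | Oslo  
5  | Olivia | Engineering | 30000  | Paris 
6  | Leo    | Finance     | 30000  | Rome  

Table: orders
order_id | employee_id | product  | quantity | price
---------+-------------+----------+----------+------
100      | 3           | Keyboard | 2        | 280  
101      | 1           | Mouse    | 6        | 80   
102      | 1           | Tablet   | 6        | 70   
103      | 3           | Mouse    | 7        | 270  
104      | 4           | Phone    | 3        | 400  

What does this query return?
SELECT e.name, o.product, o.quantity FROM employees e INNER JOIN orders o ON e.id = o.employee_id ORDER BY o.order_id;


Joining employees.id = orders.employee_id:
  employee Uma (id=3) -> order Keyboard
  employee Jack (id=1) -> order Mouse
  employee Jack (id=1) -> order Tablet
  employee Uma (id=3) -> order Mouse
  employee Tina (id=4) -> order Phone


5 rows:
Uma, Keyboard, 2
Jack, Mouse, 6
Jack, Tablet, 6
Uma, Mouse, 7
Tina, Phone, 3


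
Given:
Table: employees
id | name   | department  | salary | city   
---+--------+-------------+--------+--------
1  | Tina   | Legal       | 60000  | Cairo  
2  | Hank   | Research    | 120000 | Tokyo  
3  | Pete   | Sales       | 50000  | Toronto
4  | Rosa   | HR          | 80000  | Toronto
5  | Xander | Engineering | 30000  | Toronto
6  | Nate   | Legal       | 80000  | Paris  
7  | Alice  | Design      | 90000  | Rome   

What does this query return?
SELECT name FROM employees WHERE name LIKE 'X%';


LIKE 'X%' matches names starting with 'X'
Matching: 1

1 rows:
Xander


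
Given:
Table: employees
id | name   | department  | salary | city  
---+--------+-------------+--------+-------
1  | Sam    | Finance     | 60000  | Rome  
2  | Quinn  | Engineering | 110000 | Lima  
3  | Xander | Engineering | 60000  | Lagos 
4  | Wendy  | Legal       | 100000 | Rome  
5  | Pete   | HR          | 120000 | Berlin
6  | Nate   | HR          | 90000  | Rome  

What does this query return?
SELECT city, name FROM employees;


Projecting columns: city, name

6 rows:
Rome, Sam
Lima, Quinn
Lagos, Xander
Rome, Wendy
Berlin, Pete
Rome, Nate


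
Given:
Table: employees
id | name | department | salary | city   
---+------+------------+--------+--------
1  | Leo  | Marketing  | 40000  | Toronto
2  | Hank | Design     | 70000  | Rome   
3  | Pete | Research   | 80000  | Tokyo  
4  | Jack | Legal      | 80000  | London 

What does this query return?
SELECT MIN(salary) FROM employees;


Salaries: 40000, 70000, 80000, 80000
MIN = 40000

40000


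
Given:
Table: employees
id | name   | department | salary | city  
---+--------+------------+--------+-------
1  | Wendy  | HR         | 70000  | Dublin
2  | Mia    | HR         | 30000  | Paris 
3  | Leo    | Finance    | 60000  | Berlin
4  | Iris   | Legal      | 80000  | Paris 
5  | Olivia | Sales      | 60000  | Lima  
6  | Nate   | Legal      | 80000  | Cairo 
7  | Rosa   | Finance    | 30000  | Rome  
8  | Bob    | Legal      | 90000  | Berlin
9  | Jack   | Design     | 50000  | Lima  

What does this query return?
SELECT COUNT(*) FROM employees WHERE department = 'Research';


Counting rows where department = 'Research'


0


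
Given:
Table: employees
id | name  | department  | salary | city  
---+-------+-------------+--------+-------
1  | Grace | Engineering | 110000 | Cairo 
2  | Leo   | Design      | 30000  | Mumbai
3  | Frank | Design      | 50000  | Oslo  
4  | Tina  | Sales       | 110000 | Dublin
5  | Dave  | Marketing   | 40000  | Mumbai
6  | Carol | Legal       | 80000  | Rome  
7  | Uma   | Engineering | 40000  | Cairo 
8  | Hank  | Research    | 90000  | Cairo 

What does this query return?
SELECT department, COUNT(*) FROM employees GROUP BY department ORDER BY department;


Assigning each row to its department group:
  Grace -> Engineering
  Leo -> Design
  Frank -> Design
  Tina -> Sales
  Dave -> Marketing
  Carol -> Legal
  Uma -> Engineering
  Hank -> Research


6 groups:
Design, 2
Engineering, 2
Legal, 1
Marketing, 1
Research, 1
Sales, 1


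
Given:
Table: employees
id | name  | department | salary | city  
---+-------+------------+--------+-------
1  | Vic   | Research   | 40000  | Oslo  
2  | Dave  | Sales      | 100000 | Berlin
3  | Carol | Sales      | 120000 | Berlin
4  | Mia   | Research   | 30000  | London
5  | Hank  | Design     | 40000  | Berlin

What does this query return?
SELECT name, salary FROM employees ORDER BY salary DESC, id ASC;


Sorting by salary DESC, then id ASC for ties

5 rows:
Carol, 120000
Dave, 100000
Vic, 40000
Hank, 40000
Mia, 30000


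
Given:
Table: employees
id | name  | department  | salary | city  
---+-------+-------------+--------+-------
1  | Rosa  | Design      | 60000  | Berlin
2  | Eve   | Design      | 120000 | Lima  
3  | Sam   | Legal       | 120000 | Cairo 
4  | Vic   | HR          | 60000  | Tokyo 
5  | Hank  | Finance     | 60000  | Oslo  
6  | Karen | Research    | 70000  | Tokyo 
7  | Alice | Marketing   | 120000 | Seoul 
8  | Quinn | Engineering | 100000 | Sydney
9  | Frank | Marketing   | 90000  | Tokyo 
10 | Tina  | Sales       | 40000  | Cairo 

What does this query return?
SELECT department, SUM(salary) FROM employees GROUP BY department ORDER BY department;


Summing salary within each department:
  Design: 60000 + 120000 = 180000
  Engineering: 100000 = 100000
  Finance: 60000 = 60000
  HR: 60000 = 60000
  Legal: 120000 = 120000
  Marketing: 120000 + 90000 = 210000
  Research: 70000 = 70000
  Sales: 40000 = 40000


8 groups:
Design, 180000
Engineering, 100000
Finance, 60000
HR, 60000
Legal, 120000
Marketing, 210000
Research, 70000
Sales, 40000


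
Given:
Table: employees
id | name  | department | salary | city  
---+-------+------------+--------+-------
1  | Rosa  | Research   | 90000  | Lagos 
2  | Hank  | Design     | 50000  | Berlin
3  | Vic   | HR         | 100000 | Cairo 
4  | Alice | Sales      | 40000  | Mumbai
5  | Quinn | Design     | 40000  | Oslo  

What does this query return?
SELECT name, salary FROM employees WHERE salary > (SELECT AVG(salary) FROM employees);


Subquery: AVG(salary) = 64000.0
Filtering: salary > 64000.0
  Rosa (90000) -> MATCH
  Vic (100000) -> MATCH


2 rows:
Rosa, 90000
Vic, 100000


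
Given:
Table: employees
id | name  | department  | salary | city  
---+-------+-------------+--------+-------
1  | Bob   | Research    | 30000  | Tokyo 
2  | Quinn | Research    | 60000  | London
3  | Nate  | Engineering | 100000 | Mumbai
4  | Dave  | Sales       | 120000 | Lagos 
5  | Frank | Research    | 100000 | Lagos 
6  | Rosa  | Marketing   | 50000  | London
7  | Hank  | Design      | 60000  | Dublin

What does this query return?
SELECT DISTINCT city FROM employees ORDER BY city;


All 'city' values (row order): Tokyo, London, Mumbai, Lagos, Lagos, London, Dublin
Removing duplicates leaves 5 unique value(s).

5 values:
Dublin
Lagos
London
Mumbai
Tokyo


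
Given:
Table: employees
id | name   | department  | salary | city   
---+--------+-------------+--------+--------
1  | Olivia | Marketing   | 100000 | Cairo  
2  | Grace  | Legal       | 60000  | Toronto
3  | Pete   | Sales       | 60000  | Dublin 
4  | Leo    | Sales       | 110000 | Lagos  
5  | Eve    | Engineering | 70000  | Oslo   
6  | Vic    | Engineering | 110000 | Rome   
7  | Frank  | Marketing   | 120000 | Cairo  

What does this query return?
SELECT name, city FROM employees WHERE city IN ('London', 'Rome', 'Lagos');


Filtering: city IN ('London', 'Rome', 'Lagos')
Matching: 2 rows

2 rows:
Leo, Lagos
Vic, Rome


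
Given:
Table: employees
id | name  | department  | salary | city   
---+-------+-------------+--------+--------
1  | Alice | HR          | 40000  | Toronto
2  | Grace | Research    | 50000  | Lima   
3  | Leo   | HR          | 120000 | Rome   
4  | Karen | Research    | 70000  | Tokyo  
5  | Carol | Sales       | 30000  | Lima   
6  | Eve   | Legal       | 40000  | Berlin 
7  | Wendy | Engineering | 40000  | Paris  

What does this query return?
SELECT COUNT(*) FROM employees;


COUNT(*) counts all rows

7


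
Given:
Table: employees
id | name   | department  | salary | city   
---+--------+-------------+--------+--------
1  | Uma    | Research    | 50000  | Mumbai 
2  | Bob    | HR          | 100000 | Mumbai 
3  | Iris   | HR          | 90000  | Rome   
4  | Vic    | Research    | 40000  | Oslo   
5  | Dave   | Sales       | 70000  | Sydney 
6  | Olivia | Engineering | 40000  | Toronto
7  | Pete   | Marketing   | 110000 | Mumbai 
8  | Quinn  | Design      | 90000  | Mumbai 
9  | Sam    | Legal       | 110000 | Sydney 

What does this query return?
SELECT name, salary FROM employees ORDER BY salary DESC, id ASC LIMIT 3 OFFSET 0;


Sort by salary DESC (id ASC tiebreak), then skip 0 and take 3
Rows 1 through 3

3 rows:
Pete, 110000
Sam, 110000
Bob, 100000


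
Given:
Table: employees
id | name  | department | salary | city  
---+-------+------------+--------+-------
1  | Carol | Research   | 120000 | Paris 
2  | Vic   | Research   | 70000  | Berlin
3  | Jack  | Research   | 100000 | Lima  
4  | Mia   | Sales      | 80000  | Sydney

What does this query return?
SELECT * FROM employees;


SELECT * returns all 4 rows with all columns

4 rows:
1, Carol, Research, 120000, Paris
2, Vic, Research, 70000, Berlin
3, Jack, Research, 100000, Lima
4, Mia, Sales, 80000, Sydney


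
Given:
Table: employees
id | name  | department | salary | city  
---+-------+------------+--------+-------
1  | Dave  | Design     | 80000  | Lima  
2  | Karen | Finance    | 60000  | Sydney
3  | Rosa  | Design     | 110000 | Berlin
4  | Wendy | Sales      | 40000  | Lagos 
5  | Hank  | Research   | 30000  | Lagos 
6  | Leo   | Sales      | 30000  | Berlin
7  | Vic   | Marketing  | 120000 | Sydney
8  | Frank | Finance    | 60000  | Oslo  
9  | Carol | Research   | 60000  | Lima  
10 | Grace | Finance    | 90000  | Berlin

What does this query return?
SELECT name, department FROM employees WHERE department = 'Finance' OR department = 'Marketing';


Filtering: department = 'Finance' OR 'Marketing'
Matching: 4 rows

4 rows:
Karen, Finance
Vic, Marketing
Frank, Finance
Grace, Finance


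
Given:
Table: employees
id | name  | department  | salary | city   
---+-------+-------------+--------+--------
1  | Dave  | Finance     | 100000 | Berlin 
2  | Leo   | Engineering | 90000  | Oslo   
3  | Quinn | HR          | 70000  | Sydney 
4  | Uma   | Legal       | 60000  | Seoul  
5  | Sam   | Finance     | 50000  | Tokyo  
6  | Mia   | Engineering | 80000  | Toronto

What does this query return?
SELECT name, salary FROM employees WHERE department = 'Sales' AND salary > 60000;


Filtering: department = 'Sales' AND salary > 60000
Matching: 0 rows

Empty result set (0 rows)


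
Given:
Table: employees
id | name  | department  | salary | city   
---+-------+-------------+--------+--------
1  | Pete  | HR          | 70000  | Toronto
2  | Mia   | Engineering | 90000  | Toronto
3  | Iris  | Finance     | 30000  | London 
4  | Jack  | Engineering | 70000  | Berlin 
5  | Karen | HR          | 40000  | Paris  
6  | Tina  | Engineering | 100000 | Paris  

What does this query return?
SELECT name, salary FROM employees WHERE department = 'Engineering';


Filtering: department = 'Engineering'
Matching rows: 3

3 rows:
Mia, 90000
Jack, 70000
Tina, 100000


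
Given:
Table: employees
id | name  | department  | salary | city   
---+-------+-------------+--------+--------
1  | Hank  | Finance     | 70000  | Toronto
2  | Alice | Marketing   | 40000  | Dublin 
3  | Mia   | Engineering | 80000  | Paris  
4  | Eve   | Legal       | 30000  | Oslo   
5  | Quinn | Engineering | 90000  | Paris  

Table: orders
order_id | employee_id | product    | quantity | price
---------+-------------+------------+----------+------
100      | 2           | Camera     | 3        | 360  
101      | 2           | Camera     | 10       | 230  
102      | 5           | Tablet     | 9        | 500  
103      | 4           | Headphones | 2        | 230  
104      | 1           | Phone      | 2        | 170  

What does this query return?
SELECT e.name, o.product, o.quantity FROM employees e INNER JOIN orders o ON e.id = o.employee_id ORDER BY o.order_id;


Joining employees.id = orders.employee_id:
  employee Alice (id=2) -> order Camera
  employee Alice (id=2) -> order Camera
  employee Quinn (id=5) -> order Tablet
  employee Eve (id=4) -> order Headphones
  employee Hank (id=1) -> order Phone


5 rows:
Alice, Camera, 3
Alice, Camera, 10
Quinn, Tablet, 9
Eve, Headphones, 2
Hank, Phone, 2


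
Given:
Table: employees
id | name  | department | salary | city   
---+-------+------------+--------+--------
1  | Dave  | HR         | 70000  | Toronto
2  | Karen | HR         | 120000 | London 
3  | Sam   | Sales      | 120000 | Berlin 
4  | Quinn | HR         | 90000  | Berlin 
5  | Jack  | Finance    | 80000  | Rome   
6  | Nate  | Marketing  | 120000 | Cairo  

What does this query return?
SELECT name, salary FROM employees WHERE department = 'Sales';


Filtering: department = 'Sales'
Matching rows: 1

1 rows:
Sam, 120000


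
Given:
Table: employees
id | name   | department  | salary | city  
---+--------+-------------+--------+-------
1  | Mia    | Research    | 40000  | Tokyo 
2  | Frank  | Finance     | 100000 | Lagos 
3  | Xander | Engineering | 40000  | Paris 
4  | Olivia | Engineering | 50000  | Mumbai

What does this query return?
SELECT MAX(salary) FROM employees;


Salaries: 40000, 100000, 40000, 50000
MAX = 100000

100000


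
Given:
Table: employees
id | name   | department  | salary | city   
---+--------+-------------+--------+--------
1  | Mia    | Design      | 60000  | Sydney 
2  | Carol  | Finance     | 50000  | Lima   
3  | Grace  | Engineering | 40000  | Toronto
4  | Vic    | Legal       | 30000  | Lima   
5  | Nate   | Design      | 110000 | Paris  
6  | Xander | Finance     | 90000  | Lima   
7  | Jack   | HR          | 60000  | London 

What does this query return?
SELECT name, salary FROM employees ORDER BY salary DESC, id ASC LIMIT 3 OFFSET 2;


Sort by salary DESC (id ASC tiebreak), then skip 2 and take 3
Rows 3 through 5

3 rows:
Mia, 60000
Jack, 60000
Carol, 50000


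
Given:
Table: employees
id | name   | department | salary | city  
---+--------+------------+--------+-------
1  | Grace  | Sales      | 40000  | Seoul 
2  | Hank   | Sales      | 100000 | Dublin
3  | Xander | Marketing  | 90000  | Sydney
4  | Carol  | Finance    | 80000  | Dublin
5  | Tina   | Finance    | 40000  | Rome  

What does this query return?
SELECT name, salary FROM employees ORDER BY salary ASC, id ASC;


Sorting by salary ASC, then id ASC for ties

5 rows:
Grace, 40000
Tina, 40000
Carol, 80000
Xander, 90000
Hank, 100000


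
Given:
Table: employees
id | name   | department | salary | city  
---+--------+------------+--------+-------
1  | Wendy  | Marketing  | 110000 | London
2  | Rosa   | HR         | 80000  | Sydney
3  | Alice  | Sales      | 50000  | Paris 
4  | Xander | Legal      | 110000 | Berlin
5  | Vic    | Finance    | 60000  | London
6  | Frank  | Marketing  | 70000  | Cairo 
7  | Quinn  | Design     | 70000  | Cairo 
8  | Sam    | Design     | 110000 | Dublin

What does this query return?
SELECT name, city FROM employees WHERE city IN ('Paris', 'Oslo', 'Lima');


Filtering: city IN ('Paris', 'Oslo', 'Lima')
Matching: 1 rows

1 rows:
Alice, Paris


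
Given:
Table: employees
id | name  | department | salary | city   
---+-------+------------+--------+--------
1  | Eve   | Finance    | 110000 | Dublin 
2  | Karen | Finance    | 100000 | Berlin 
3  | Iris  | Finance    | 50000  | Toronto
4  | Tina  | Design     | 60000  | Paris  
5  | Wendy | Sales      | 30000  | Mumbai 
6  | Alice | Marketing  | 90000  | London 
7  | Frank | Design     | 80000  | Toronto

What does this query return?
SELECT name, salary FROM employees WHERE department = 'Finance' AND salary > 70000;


Filtering: department = 'Finance' AND salary > 70000
Matching: 2 rows

2 rows:
Eve, 110000
Karen, 100000


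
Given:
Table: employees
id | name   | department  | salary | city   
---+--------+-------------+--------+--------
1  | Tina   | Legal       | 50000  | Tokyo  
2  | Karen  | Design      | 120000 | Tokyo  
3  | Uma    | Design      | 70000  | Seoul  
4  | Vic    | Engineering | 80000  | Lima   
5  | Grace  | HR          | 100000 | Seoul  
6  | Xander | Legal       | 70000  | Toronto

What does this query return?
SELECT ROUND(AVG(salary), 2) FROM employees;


SUM(salary) = 490000
COUNT = 6
ROUND(AVG, 2) = ROUND(490000 / 6, 2) = 81666.67

81666.67


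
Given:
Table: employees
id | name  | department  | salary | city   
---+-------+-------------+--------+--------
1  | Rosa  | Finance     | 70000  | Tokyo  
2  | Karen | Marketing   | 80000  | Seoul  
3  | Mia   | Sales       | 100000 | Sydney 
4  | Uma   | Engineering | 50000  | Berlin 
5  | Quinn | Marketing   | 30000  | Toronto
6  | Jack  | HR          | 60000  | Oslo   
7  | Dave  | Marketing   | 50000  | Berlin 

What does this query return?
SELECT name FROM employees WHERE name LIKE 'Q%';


LIKE 'Q%' matches names starting with 'Q'
Matching: 1

1 rows:
Quinn


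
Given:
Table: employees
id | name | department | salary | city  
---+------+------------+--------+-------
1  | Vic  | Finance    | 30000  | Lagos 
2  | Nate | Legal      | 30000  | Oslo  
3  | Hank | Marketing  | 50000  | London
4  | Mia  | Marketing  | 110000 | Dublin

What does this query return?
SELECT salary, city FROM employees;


Projecting columns: salary, city

4 rows:
30000, Lagos
30000, Oslo
50000, London
110000, Dublin


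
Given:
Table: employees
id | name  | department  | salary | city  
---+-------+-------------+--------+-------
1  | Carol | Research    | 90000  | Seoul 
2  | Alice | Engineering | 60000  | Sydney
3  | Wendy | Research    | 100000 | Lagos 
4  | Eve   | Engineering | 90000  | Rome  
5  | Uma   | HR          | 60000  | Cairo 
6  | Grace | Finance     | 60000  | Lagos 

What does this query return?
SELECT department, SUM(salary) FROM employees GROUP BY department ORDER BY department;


Summing salary within each department:
  Engineering: 60000 + 90000 = 150000
  Finance: 60000 = 60000
  HR: 60000 = 60000
  Research: 90000 + 100000 = 190000


4 groups:
Engineering, 150000
Finance, 60000
HR, 60000
Research, 190000


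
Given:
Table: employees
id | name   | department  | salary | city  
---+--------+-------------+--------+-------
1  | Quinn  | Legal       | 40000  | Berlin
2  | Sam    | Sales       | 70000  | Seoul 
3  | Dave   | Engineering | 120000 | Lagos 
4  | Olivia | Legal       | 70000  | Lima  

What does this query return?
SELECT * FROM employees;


SELECT * returns all 4 rows with all columns

4 rows:
1, Quinn, Legal, 40000, Berlin
2, Sam, Sales, 70000, Seoul
3, Dave, Engineering, 120000, Lagos
4, Olivia, Legal, 70000, Lima


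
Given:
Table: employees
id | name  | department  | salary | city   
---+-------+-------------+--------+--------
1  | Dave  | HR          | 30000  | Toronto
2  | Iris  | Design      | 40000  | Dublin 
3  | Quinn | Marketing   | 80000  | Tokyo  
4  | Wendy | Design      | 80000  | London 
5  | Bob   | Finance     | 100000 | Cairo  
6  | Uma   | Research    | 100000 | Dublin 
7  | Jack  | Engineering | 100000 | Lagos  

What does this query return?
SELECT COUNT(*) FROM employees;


COUNT(*) counts all rows

7


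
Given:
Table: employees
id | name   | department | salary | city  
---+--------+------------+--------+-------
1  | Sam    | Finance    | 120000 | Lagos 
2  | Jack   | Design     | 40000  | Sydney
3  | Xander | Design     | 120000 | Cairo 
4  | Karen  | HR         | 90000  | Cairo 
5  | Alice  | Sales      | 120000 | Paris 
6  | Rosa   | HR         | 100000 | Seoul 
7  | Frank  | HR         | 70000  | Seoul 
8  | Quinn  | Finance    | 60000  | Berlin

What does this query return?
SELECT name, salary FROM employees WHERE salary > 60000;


Filtering: salary > 60000
Matching: 6 rows

6 rows:
Sam, 120000
Xander, 120000
Karen, 90000
Alice, 120000
Rosa, 100000
Frank, 70000


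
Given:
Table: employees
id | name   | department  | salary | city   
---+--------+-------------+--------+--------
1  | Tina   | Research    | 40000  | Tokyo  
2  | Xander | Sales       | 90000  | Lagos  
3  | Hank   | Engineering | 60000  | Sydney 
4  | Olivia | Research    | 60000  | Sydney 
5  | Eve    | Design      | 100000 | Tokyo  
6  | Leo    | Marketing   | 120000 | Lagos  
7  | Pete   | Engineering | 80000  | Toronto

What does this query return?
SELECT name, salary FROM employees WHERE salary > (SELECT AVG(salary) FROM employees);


Subquery: AVG(salary) = 78571.43
Filtering: salary > 78571.43
  Xander (90000) -> MATCH
  Eve (100000) -> MATCH
  Leo (120000) -> MATCH
  Pete (80000) -> MATCH


4 rows:
Xander, 90000
Eve, 100000
Leo, 120000
Pete, 80000


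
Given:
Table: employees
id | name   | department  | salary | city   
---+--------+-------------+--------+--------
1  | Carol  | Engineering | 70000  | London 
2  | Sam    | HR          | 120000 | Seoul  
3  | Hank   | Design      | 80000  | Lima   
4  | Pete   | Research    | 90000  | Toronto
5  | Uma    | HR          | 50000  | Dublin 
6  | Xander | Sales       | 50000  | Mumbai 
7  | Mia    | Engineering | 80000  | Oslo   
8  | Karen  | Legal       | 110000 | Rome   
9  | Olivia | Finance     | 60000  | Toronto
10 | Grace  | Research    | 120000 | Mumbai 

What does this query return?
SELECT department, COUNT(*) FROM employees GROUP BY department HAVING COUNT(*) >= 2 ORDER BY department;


Groups with count >= 2:
  Engineering: 2 -> PASS
  HR: 2 -> PASS
  Research: 2 -> PASS
  Design: 1 -> filtered out
  Finance: 1 -> filtered out
  Legal: 1 -> filtered out
  Sales: 1 -> filtered out


3 groups:
Engineering, 2
HR, 2
Research, 2


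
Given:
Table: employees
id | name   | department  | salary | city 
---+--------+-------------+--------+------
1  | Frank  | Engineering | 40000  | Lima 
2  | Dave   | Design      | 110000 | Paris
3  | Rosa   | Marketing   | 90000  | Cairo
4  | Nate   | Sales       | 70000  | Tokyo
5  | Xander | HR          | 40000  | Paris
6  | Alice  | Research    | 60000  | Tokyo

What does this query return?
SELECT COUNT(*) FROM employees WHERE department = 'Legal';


Counting rows where department = 'Legal'


0


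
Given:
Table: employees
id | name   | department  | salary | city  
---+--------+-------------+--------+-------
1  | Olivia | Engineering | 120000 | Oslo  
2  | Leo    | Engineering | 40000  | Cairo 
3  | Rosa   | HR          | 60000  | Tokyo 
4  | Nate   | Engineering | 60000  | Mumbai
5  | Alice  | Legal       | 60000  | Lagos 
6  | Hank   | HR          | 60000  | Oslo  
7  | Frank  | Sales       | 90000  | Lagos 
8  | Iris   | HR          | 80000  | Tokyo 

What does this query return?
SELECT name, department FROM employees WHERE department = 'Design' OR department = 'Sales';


Filtering: department = 'Design' OR 'Sales'
Matching: 1 rows

1 rows:
Frank, Sales


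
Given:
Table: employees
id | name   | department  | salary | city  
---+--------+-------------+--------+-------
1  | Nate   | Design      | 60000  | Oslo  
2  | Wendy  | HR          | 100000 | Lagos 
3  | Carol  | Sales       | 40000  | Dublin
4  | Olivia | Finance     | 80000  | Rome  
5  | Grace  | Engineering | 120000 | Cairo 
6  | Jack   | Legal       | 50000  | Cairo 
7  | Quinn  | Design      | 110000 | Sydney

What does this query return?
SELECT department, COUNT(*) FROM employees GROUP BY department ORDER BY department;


Assigning each row to its department group:
  Nate -> Design
  Wendy -> HR
  Carol -> Sales
  Olivia -> Finance
  Grace -> Engineering
  Jack -> Legal
  Quinn -> Design


6 groups:
Design, 2
Engineering, 1
Finance, 1
HR, 1
Legal, 1
Sales, 1


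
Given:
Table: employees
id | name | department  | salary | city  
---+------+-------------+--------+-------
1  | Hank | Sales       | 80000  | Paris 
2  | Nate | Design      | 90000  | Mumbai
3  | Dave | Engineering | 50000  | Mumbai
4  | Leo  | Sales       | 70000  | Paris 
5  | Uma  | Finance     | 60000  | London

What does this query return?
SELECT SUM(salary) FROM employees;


SUM(salary) = 80000 + 90000 + 50000 + 70000 + 60000 = 350000

350000


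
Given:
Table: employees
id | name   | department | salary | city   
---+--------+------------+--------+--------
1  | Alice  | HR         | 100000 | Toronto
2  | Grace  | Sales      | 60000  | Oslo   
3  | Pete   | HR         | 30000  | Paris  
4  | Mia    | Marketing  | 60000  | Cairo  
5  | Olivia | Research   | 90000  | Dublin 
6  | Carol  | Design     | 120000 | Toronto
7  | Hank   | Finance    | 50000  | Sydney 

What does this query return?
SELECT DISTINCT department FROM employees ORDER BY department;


All 'department' values (row order): HR, Sales, HR, Marketing, Research, Design, Finance
Removing duplicates leaves 6 unique value(s).

6 values:
Design
Finance
HR
Marketing
Research
Sales


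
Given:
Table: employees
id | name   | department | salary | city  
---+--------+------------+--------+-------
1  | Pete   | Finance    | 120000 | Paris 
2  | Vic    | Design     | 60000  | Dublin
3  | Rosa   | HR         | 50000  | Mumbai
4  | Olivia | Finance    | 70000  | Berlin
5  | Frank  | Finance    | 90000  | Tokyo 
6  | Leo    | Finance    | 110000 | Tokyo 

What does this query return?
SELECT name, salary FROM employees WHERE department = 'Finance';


Filtering: department = 'Finance'
Matching rows: 4

4 rows:
Pete, 120000
Olivia, 70000
Frank, 90000
Leo, 110000


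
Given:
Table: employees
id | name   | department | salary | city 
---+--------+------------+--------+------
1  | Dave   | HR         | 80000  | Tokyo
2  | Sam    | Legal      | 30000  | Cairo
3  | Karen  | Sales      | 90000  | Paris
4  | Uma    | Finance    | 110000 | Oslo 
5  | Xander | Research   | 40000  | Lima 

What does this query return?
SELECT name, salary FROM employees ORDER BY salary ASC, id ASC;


Sorting by salary ASC, then id ASC for ties

5 rows:
Sam, 30000
Xander, 40000
Dave, 80000
Karen, 90000
Uma, 110000


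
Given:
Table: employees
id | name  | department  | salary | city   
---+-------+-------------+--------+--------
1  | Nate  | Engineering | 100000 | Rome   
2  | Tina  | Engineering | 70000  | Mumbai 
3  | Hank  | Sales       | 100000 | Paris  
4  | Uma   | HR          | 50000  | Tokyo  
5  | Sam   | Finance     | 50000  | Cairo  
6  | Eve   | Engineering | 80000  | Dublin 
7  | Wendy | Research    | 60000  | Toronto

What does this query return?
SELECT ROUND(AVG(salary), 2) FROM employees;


SUM(salary) = 510000
COUNT = 7
ROUND(AVG, 2) = ROUND(510000 / 7, 2) = 72857.14

72857.14


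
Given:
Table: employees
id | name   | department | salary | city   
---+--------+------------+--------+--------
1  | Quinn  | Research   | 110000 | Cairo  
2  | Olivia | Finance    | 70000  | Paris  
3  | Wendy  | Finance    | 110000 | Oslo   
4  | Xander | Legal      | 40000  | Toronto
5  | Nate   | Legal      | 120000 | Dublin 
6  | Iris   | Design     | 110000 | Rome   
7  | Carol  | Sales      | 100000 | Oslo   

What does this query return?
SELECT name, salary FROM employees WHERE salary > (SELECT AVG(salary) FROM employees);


Subquery: AVG(salary) = 94285.71
Filtering: salary > 94285.71
  Quinn (110000) -> MATCH
  Wendy (110000) -> MATCH
  Nate (120000) -> MATCH
  Iris (110000) -> MATCH
  Carol (100000) -> MATCH


5 rows:
Quinn, 110000
Wendy, 110000
Nate, 120000
Iris, 110000
Carol, 100000


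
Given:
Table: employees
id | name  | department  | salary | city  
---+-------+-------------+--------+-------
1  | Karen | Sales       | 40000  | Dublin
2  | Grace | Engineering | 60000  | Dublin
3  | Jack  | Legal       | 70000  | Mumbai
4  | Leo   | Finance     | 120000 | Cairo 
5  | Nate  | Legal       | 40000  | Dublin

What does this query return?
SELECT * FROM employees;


SELECT * returns all 5 rows with all columns

5 rows:
1, Karen, Sales, 40000, Dublin
2, Grace, Engineering, 60000, Dublin
3, Jack, Legal, 70000, Mumbai
4, Leo, Finance, 120000, Cairo
5, Nate, Legal, 40000, Dublin


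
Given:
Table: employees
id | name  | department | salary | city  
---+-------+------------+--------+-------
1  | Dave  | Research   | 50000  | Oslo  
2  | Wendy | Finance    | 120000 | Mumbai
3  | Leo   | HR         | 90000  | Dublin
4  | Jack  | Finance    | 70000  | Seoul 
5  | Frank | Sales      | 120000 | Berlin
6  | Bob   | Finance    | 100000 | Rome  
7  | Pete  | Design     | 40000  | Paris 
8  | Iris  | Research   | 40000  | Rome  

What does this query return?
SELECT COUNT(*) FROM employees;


COUNT(*) counts all rows

8


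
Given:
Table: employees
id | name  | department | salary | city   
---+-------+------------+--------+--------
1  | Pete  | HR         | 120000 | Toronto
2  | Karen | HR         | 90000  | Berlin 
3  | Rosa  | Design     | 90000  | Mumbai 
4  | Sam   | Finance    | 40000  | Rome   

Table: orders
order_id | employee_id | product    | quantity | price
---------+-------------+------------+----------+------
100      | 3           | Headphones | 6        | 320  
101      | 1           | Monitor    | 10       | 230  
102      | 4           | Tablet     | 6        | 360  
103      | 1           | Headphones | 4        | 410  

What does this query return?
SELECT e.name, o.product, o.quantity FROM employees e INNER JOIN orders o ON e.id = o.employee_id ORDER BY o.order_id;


Joining employees.id = orders.employee_id:
  employee Rosa (id=3) -> order Headphones
  employee Pete (id=1) -> order Monitor
  employee Sam (id=4) -> order Tablet
  employee Pete (id=1) -> order Headphones


4 rows:
Rosa, Headphones, 6
Pete, Monitor, 10
Sam, Tablet, 6
Pete, Headphones, 4


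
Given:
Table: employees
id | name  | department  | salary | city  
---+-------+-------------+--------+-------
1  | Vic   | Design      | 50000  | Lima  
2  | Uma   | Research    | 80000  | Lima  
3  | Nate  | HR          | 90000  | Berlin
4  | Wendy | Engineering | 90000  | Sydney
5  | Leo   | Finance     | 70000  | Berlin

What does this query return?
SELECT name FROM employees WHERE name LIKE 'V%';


LIKE 'V%' matches names starting with 'V'
Matching: 1

1 rows:
Vic


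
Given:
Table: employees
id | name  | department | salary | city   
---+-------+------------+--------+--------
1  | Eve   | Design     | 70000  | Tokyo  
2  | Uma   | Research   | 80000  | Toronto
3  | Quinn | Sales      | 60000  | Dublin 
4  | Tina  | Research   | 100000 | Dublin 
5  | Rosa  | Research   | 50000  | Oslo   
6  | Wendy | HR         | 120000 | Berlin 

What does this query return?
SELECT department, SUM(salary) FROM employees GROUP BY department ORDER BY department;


Summing salary within each department:
  Design: 70000 = 70000
  HR: 120000 = 120000
  Research: 80000 + 100000 + 50000 = 230000
  Sales: 60000 = 60000


4 groups:
Design, 70000
HR, 120000
Research, 230000
Sales, 60000


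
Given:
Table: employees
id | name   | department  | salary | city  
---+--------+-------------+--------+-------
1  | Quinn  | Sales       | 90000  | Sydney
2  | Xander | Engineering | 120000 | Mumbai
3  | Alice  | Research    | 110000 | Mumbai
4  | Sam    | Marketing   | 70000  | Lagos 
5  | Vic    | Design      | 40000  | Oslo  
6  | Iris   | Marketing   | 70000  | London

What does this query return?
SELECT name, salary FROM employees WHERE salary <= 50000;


Filtering: salary <= 50000
Matching: 1 rows

1 rows:
Vic, 40000


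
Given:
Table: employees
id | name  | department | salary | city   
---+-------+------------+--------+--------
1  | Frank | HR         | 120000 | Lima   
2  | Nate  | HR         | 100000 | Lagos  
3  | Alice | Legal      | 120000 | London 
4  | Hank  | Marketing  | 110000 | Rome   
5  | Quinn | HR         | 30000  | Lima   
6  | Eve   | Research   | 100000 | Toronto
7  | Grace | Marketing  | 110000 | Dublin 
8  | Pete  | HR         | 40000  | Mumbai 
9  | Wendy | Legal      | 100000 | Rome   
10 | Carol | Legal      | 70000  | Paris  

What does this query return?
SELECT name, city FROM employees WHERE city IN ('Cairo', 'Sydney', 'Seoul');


Filtering: city IN ('Cairo', 'Sydney', 'Seoul')
Matching: 0 rows

Empty result set (0 rows)


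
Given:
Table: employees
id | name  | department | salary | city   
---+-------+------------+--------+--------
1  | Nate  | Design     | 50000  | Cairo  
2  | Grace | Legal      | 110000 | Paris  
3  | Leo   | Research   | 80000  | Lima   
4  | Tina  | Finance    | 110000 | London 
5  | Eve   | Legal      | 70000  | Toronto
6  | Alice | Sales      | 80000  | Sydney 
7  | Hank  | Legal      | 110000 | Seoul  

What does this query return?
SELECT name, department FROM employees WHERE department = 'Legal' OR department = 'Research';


Filtering: department = 'Legal' OR 'Research'
Matching: 4 rows

4 rows:
Grace, Legal
Leo, Research
Eve, Legal
Hank, Legal


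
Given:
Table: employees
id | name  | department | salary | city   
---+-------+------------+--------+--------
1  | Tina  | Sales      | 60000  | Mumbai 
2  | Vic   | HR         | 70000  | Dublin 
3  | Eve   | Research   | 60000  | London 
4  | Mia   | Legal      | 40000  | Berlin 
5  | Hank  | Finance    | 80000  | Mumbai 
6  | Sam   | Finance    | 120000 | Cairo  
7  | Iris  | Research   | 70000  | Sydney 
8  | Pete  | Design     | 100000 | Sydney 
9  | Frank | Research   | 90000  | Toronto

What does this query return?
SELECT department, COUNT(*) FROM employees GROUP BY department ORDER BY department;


Assigning each row to its department group:
  Tina -> Sales
  Vic -> HR
  Eve -> Research
  Mia -> Legal
  Hank -> Finance
  Sam -> Finance
  Iris -> Research
  Pete -> Design
  Frank -> Research


6 groups:
Design, 1
Finance, 2
HR, 1
Legal, 1
Research, 3
Sales, 1


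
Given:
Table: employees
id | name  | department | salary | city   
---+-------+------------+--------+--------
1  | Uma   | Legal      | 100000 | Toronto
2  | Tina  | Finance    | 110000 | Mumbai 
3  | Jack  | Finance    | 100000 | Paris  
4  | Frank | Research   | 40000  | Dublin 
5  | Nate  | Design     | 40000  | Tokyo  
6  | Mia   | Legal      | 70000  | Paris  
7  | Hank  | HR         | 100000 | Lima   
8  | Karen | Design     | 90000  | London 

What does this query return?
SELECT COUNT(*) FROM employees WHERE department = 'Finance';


Counting rows where department = 'Finance'
  Tina -> MATCH
  Jack -> MATCH


2
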